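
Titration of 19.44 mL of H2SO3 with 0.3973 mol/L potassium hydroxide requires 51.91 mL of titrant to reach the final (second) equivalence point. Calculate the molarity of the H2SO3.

0.530 M

n(KOH) = 0.3973 x 0.05191 = 0.02062 mol.
At the final (second) equivalence point, 2 mol OH^- react per mol H2SO3, so n(H2SO3) = 0.02062 / 2 = 0.01031 mol.
[H2SO3] = 0.01031 / 0.01944 L = 0.530 M.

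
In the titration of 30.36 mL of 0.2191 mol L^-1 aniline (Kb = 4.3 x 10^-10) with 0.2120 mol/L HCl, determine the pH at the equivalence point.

2.80

n(C6H5NH2) = 0.2191 x 0.03036 = 0.006652 mol; V(HCl) at equivalence = 0.006652/0.2120 = 0.03138 L.
At equivalence the base is fully converted to C6H5NH3+; total volume = 0.06174 L, so [C6H5NH3+] = 0.006652/0.06174 = 0.1077 M.
Ka(C6H5NH3+) = Kw/Kb = 1.0e-14 / 4.3 x 10^-10 = 2.33e-5.
[H^+] = sqrt(Ka x [C6H5NH3+]) = sqrt(2.33e-5 x 0.1077) = 0.00158 M.
pH = -log(0.00158) = 2.80.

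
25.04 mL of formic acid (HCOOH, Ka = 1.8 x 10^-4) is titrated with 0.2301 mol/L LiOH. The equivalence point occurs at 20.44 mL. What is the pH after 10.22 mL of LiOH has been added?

10.22 mL is exactly half the equivalence volume (20.44/2), i.e. the half-equivalence point.
There, n(HA) = n(A^-), so pH = pKa = -log(1.8 x 10^-4) = 3.74.

3.74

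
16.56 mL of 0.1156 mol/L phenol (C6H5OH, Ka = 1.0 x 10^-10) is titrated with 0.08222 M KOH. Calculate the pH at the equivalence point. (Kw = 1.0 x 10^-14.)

11.34

n(C6H5OH) = 0.1156 x 0.01656 = 0.001914 mol; V(KOH) at equivalence = 0.001914/0.08222 = 0.02328 L.
At equivalence all the acid is converted to C6H5O-; total volume = 0.01656 + 0.02328 = 0.03984 L, so [C6H5O-] = 0.001914/0.03984 = 0.04805 M.
Kb = Kw/Ka = 1.0e-14 / 1.0 x 10^-10 = 0.000100.
[OH^-] = sqrt(Kb x [C6H5O-]) = sqrt(0.000100 x 0.04805) = 0.00219 M.
pOH = 2.66, so pH = 14.00 - 2.66 = 11.34.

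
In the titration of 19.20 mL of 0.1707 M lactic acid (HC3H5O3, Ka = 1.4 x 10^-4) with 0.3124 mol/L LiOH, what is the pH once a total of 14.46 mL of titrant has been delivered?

n(acid) = 0.1707 x 0.01920 = 0.003277 mol; n(LiOH) added = 0.3124 x 0.01446 = 0.004517 mol.
Base is in excess by 0.004517 - 0.003277 = 0.001240 mol in a total volume of 0.03366 L.
[OH^-] = 0.001240/0.03366 = 0.03683 M, so pOH = 1.43 and pH = 14.00 - 1.43 = 12.57.

12.57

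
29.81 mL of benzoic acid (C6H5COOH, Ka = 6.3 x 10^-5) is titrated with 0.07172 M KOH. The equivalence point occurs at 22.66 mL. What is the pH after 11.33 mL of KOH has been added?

11.33 mL is exactly half the equivalence volume (22.66/2), i.e. the half-equivalence point.
There, n(HA) = n(A^-), so pH = pKa = -log(6.3 x 10^-5) = 4.20.

4.20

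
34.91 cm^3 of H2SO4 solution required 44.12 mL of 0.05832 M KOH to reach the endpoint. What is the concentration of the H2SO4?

n(KOH) delivered = 0.05832 x 0.04412 = 0.002573 mol.
The reaction is 1 H2SO4 + 2 KOH, so n(H2SO4) = 0.002573 x 1/2 = 0.001287 mol.
[H2SO4] = 0.001287 mol / 0.03491 L = 0.0369 M.

0.0369 M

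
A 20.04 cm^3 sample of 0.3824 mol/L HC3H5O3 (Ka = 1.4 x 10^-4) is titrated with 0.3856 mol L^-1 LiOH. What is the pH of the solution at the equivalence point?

n(HC3H5O3) = 0.3824 x 0.02004 = 0.007663 mol; V(LiOH) at equivalence = 0.007663/0.3856 = 0.01987 L.
At equivalence all the acid is converted to C3H5O3-; total volume = 0.02004 + 0.01987 = 0.03991 L, so [C3H5O3-] = 0.007663/0.03991 = 0.1920 M.
Kb = Kw/Ka = 1.0e-14 / 1.4 x 10^-4 = 7.14e-11.
[OH^-] = sqrt(Kb x [C3H5O3-]) = sqrt(7.14e-11 x 0.1920) = 3.70e-6 M.
pOH = 5.43, so pH = 14.00 - 5.43 = 8.57.

8.57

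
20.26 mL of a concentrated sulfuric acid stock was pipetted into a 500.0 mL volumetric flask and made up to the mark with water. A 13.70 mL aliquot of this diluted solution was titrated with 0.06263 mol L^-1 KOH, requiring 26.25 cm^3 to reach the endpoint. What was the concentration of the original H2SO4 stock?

n(KOH) = 0.06263 x 0.02625 = 0.001644 mol.
n(H2SO4) in the aliquot = 0.001644 x 1/2 = 0.0008220 mol.
[diluted H2SO4] = 0.0008220 / 0.01370 = 0.06000 M.
Dilution factor = 500.0/20.26 = 24.68, so [stock] = 0.06000 x 24.68 = 1.48 M.

1.48 M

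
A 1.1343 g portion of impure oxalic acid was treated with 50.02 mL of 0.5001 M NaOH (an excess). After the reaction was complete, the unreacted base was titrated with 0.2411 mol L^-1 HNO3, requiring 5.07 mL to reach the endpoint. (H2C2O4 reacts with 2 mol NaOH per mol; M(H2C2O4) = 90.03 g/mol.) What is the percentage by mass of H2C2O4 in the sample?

Total n(NaOH) added = 0.5001 x 0.05002 = 0.02502 mol.
n(HNO3) used = 0.2411 x 0.005070 = 0.001222 mol, which equals the excess n(NaOH).
So n(NaOH) consumed by the sample = 0.02502 - 0.001222 = 0.02379 mol.
n(H2C2O4) = 0.02379 / 2 = 0.01190 mol.
mass H2C2O4 = 0.01190 x 90.03 = 1.071 g, so %H2C2O4 = 1.071/1.1343 x 100 = 94.4%.

94.4%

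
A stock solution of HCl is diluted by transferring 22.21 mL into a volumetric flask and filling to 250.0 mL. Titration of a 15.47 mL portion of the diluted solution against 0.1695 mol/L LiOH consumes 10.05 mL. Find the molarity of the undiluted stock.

1.24 M

n(LiOH) = 0.1695 x 0.01005 = 0.001703 mol.
n(HCl) in the aliquot = 0.001703 mol.
[diluted HCl] = 0.001703 / 0.01547 = 0.1101 M.
Dilution factor = 250.0/22.21 = 11.26, so [stock] = 0.1101 x 11.26 = 1.24 M.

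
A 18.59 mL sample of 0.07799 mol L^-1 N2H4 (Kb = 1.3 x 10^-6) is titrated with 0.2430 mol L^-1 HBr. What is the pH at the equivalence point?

n(N2H4) = 0.07799 x 0.01859 = 0.001450 mol; V(HBr) at equivalence = 0.001450/0.2430 = 0.005966 L.
At equivalence the base is fully converted to N2H5+; total volume = 0.02456 L, so [N2H5+] = 0.001450/0.02456 = 0.05904 M.
Ka(N2H5+) = Kw/Kb = 1.0e-14 / 1.3 x 10^-6 = 7.69e-9.
[H^+] = sqrt(Ka x [N2H5+]) = sqrt(7.69e-9 x 0.05904) = 2.13e-5 M.
pH = -log(2.13e-5) = 4.67.

4.67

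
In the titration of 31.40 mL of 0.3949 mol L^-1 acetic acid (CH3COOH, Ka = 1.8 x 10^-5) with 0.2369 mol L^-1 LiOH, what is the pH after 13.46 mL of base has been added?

Initial n(CH3COOH) = 0.3949 x 0.03140 = 0.01240 mol.
n(LiOH) added = 0.2369 x 0.01346 = 0.003189 mol, converting that many moles of CH3COOH to CH3COO-.
Remaining n(CH3COOH) = 0.009211 mol; n(CH3COO-) = 0.003189 mol.
By Henderson-Hasselbalch, pH = pKa + log([A^-]/[HA]) = 4.74 + log(0.003189/0.009211) = 4.74 + (-0.46) = 4.28.

4.28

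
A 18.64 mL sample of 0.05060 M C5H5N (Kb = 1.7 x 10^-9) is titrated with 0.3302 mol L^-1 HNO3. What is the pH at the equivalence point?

3.29

n(C5H5N) = 0.05060 x 0.01864 = 0.0009432 mol; V(HNO3) at equivalence = 0.0009432/0.3302 = 0.002856 L.
At equivalence the base is fully converted to C5H5NH+; total volume = 0.02150 L, so [C5H5NH+] = 0.0009432/0.02150 = 0.04388 M.
Ka(C5H5NH+) = Kw/Kb = 1.0e-14 / 1.7 x 10^-9 = 5.88e-6.
[H^+] = sqrt(Ka x [C5H5NH+]) = sqrt(5.88e-6 x 0.04388) = 0.000508 M.
pH = -log(0.000508) = 3.29.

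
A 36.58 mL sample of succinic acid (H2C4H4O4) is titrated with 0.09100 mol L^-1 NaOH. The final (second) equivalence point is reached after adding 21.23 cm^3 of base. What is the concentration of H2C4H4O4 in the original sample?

n(NaOH) = 0.09100 x 0.02123 = 0.001932 mol.
At the final (second) equivalence point, 2 mol OH^- react per mol H2C4H4O4, so n(H2C4H4O4) = 0.001932 / 2 = 0.0009660 mol.
[H2C4H4O4] = 0.0009660 / 0.03658 L = 0.0264 M.

0.0264 M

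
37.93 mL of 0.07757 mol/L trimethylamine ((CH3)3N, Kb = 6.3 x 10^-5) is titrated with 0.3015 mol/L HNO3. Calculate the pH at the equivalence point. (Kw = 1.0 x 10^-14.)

n((CH3)3N) = 0.07757 x 0.03793 = 0.002942 mol; V(HNO3) at equivalence = 0.002942/0.3015 = 0.009759 L.
At equivalence the base is fully converted to (CH3)3NH+; total volume = 0.04769 L, so [(CH3)3NH+] = 0.002942/0.04769 = 0.06170 M.
Ka((CH3)3NH+) = Kw/Kb = 1.0e-14 / 6.3 x 10^-5 = 1.59e-10.
[H^+] = sqrt(Ka x [(CH3)3NH+]) = sqrt(1.59e-10 x 0.06170) = 3.13e-6 M.
pH = -log(3.13e-6) = 5.50.

5.50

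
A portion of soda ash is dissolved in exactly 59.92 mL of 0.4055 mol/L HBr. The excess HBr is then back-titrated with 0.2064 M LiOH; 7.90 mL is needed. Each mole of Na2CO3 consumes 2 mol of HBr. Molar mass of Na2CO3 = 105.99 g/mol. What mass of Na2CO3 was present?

1.20 g

Total n(HBr) added = 0.4055 x 0.05992 = 0.02430 mol.
n(LiOH) used = 0.2064 x 0.007900 = 0.001631 mol, which equals the excess n(HBr).
So n(HBr) consumed by the sample = 0.02430 - 0.001631 = 0.02267 mol.
n(Na2CO3) = 0.02267 / 2 = 0.01133 mol.
mass = 0.01133 mol x 105.99 g/mol = 1.20 g.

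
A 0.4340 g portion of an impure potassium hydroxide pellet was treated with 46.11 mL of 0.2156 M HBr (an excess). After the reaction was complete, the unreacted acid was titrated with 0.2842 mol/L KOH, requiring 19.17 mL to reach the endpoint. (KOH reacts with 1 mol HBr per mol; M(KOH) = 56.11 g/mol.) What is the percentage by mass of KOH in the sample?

58.1%

Total n(HBr) added = 0.2156 x 0.04611 = 0.009941 mol.
n(KOH) used = 0.2842 x 0.01917 = 0.005448 mol, which equals the excess n(HBr).
So n(HBr) consumed by the sample = 0.009941 - 0.005448 = 0.004493 mol.
n(KOH) = 0.004493 / 1 = 0.004493 mol.
mass KOH = 0.004493 x 56.11 = 0.2521 g, so %KOH = 0.2521/0.4340 x 100 = 58.1%.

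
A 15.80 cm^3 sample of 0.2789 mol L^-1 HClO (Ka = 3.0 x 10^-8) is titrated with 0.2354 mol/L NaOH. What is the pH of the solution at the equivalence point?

10.31

n(HClO) = 0.2789 x 0.01580 = 0.004407 mol; V(NaOH) at equivalence = 0.004407/0.2354 = 0.01872 L.
At equivalence all the acid is converted to ClO-; total volume = 0.01580 + 0.01872 = 0.03452 L, so [ClO-] = 0.004407/0.03452 = 0.1277 M.
Kb = Kw/Ka = 1.0e-14 / 3.0 x 10^-8 = 3.33e-7.
[OH^-] = sqrt(Kb x [ClO-]) = sqrt(3.33e-7 x 0.1277) = 0.000206 M.
pOH = 3.69, so pH = 14.00 - 3.69 = 10.31.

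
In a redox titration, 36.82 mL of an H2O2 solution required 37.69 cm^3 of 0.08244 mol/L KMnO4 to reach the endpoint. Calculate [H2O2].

n(KMnO4) = 0.08244 x 0.03769 = 0.003107 mol.
From the balanced equation, 2 mol KMnO4 reacts with 5 mol H2O2, so n(H2O2) = 0.003107 x 5/2 = 0.007768 mol.
[H2O2] = 0.007768 / 0.03682 L = 0.211 M.

0.211 M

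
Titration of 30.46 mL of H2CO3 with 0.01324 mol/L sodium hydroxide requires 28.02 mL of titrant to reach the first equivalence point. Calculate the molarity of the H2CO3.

0.0122 M

n(NaOH) = 0.01324 x 0.02802 = 0.0003710 mol.
At the first equivalence point, 1 mol OH^- react per mol H2CO3, so n(H2CO3) = 0.0003710 / 1 = 0.0003710 mol.
[H2CO3] = 0.0003710 / 0.03046 L = 0.0122 M.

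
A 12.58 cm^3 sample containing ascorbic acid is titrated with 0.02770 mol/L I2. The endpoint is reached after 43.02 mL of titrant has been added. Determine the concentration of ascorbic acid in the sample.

n(I2) = 0.02770 x 0.04302 = 0.001192 mol.
From the balanced equation, 1 mol I2 reacts with 1 mol ascorbic acid, so n(ascorbic acid) = 0.001192 x 1/1 = 0.001192 mol.
[ascorbic acid] = 0.001192 / 0.01258 L = 0.0947 M.

0.0947 M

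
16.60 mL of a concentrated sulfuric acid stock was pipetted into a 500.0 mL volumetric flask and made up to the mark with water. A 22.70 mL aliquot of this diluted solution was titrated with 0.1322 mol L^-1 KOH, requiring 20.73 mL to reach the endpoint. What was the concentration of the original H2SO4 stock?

1.82 M

n(KOH) = 0.1322 x 0.02073 = 0.002741 mol.
n(H2SO4) in the aliquot = 0.002741 x 1/2 = 0.001370 mol.
[diluted H2SO4] = 0.001370 / 0.02270 = 0.06036 M.
Dilution factor = 500.0/16.60 = 30.12, so [stock] = 0.06036 x 30.12 = 1.82 M.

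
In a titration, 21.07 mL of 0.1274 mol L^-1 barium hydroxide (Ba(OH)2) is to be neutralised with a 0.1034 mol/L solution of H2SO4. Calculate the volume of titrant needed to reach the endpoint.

26.0 mL

n(Ba(OH)2) = 0.1274 mol/L x 0.02107 L = 0.002684 mol.
At equivalence n(H2SO4) = n(Ba(OH)2) = 0.002684 mol.
V(H2SO4) = 0.002684 / 0.1034 = 0.02596 L = 26.0 mL.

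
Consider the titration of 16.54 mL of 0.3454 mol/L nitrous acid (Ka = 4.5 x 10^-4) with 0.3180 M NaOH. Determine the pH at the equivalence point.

n(HNO2) = 0.3454 x 0.01654 = 0.005713 mol; V(NaOH) at equivalence = 0.005713/0.3180 = 0.01797 L.
At equivalence all the acid is converted to NO2-; total volume = 0.01654 + 0.01797 = 0.03451 L, so [NO2-] = 0.005713/0.03451 = 0.1656 M.
Kb = Kw/Ka = 1.0e-14 / 4.5 x 10^-4 = 2.22e-11.
[OH^-] = sqrt(Kb x [NO2-]) = sqrt(2.22e-11 x 0.1656) = 1.92e-6 M.
pOH = 5.72, so pH = 14.00 - 5.72 = 8.28.

8.28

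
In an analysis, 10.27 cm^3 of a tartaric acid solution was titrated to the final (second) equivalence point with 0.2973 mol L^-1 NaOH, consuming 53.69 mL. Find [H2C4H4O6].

n(NaOH) = 0.2973 x 0.05369 = 0.01596 mol.
At the final (second) equivalence point, 2 mol OH^- react per mol H2C4H4O6, so n(H2C4H4O6) = 0.01596 / 2 = 0.007981 mol.
[H2C4H4O6] = 0.007981 / 0.01027 L = 0.777 M.

0.777 M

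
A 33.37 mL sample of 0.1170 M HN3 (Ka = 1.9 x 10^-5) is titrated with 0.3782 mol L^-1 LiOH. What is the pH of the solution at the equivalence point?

8.84

n(HN3) = 0.1170 x 0.03337 = 0.003904 mol; V(LiOH) at equivalence = 0.003904/0.3782 = 0.01032 L.
At equivalence all the acid is converted to N3-; total volume = 0.03337 + 0.01032 = 0.04369 L, so [N3-] = 0.003904/0.04369 = 0.08936 M.
Kb = Kw/Ka = 1.0e-14 / 1.9 x 10^-5 = 5.26e-10.
[OH^-] = sqrt(Kb x [N3-]) = sqrt(5.26e-10 x 0.08936) = 6.86e-6 M.
pOH = 5.16, so pH = 14.00 - 5.16 = 8.84.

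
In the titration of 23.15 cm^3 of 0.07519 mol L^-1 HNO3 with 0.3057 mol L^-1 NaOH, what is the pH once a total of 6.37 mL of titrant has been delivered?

11.85

n(acid) = 0.07519 x 0.02315 = 0.001741 mol; n(NaOH) added = 0.3057 x 0.006370 = 0.001947 mol.
Base is in excess by 0.001947 - 0.001741 = 0.0002067 mol in a total volume of 0.02952 L.
[OH^-] = 0.0002067/0.02952 = 0.007001 M, so pOH = 2.15 and pH = 14.00 - 2.15 = 11.85.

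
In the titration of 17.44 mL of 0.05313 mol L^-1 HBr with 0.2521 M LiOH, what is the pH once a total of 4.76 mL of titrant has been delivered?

12.09

n(acid) = 0.05313 x 0.01744 = 0.0009266 mol; n(LiOH) added = 0.2521 x 0.004760 = 0.001200 mol.
Base is in excess by 0.001200 - 0.0009266 = 0.0002734 mol in a total volume of 0.02220 L.
[OH^-] = 0.0002734/0.02220 = 0.01232 M, so pOH = 1.91 and pH = 14.00 - 1.91 = 12.09.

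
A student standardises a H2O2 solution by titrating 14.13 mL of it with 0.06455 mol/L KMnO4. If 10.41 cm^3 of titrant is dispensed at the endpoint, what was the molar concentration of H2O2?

n(KMnO4) = 0.06455 x 0.01041 = 0.0006720 mol.
From the balanced equation, 2 mol KMnO4 reacts with 5 mol H2O2, so n(H2O2) = 0.0006720 x 5/2 = 0.001680 mol.
[H2O2] = 0.001680 / 0.01413 L = 0.119 M.

0.119 M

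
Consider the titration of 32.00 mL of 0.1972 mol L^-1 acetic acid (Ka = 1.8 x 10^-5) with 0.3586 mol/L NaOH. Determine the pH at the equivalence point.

8.92

n(CH3COOH) = 0.1972 x 0.03200 = 0.006310 mol; V(NaOH) at equivalence = 0.006310/0.3586 = 0.01760 L.
At equivalence all the acid is converted to CH3COO-; total volume = 0.03200 + 0.01760 = 0.04960 L, so [CH3COO-] = 0.006310/0.04960 = 0.1272 M.
Kb = Kw/Ka = 1.0e-14 / 1.8 x 10^-5 = 5.56e-10.
[OH^-] = sqrt(Kb x [CH3COO-]) = sqrt(5.56e-10 x 0.1272) = 8.41e-6 M.
pOH = 5.08, so pH = 14.00 - 5.08 = 8.92.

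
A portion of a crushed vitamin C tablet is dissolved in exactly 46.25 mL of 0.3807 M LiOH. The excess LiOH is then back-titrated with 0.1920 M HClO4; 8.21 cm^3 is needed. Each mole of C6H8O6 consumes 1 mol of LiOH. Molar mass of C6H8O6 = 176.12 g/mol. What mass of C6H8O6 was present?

Total n(LiOH) added = 0.3807 x 0.04625 = 0.01761 mol.
n(HClO4) used = 0.1920 x 0.008210 = 0.001576 mol, which equals the excess n(LiOH).
So n(LiOH) consumed by the sample = 0.01761 - 0.001576 = 0.01603 mol.
n(C6H8O6) = 0.01603 / 1 = 0.01603 mol.
mass = 0.01603 mol x 176.12 g/mol = 2.82 g.

2.82 g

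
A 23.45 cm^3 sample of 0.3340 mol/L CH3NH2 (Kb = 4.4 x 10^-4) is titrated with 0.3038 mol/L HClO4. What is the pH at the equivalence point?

n(CH3NH2) = 0.3340 x 0.02345 = 0.007832 mol; V(HClO4) at equivalence = 0.007832/0.3038 = 0.02578 L.
At equivalence the base is fully converted to CH3NH3+; total volume = 0.04923 L, so [CH3NH3+] = 0.007832/0.04923 = 0.1591 M.
Ka(CH3NH3+) = Kw/Kb = 1.0e-14 / 4.4 x 10^-4 = 2.27e-11.
[H^+] = sqrt(Ka x [CH3NH3+]) = sqrt(2.27e-11 x 0.1591) = 1.90e-6 M.
pH = -log(1.90e-6) = 5.72.

5.72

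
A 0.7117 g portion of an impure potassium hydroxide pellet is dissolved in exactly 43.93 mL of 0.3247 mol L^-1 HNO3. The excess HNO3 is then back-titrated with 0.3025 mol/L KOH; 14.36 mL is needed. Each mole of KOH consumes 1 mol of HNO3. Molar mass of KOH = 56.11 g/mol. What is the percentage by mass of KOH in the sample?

Total n(HNO3) added = 0.3247 x 0.04393 = 0.01426 mol.
n(KOH) used = 0.3025 x 0.01436 = 0.004344 mol, which equals the excess n(HNO3).
So n(HNO3) consumed by the sample = 0.01426 - 0.004344 = 0.009920 mol.
n(KOH) = 0.009920 / 1 = 0.009920 mol.
mass KOH = 0.009920 x 56.11 = 0.5566 g, so %KOH = 0.5566/0.7117 x 100 = 78.2%.

78.2%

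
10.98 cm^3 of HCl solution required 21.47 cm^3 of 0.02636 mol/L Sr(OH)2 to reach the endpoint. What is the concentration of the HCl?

n(Sr(OH)2) delivered = 0.02636 x 0.02147 = 0.0005659 mol.
The reaction is 2 HCl + 1 Sr(OH)2, so n(HCl) = 0.0005659 x 2/1 = 0.001132 mol.
[HCl] = 0.001132 mol / 0.01098 L = 0.103 M.

0.103 M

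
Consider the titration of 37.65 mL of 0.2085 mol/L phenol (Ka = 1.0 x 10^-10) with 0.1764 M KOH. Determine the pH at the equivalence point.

11.49

n(C6H5OH) = 0.2085 x 0.03765 = 0.007850 mol; V(KOH) at equivalence = 0.007850/0.1764 = 0.04450 L.
At equivalence all the acid is converted to C6H5O-; total volume = 0.03765 + 0.04450 = 0.08215 L, so [C6H5O-] = 0.007850/0.08215 = 0.09556 M.
Kb = Kw/Ka = 1.0e-14 / 1.0 x 10^-10 = 0.000100.
[OH^-] = sqrt(Kb x [C6H5O-]) = sqrt(0.000100 x 0.09556) = 0.00309 M.
pOH = 2.51, so pH = 14.00 - 2.51 = 11.49.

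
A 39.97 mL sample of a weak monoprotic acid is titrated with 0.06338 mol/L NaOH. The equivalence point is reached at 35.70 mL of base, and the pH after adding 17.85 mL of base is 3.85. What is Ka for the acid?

1.4 x 10^-4

17.85 mL is half of the equivalence volume, so this is the half-equivalence point where [HA] = [A^-].
At half-equivalence pH = pKa, so pKa = 3.85.
Ka = 10^(-3.85) = 1.4 x 10^-4.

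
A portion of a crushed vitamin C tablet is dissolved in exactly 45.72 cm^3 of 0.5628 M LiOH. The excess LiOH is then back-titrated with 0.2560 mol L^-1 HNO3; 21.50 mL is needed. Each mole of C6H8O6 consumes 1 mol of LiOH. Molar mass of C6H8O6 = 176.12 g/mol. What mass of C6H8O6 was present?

Total n(LiOH) added = 0.5628 x 0.04572 = 0.02573 mol.
n(HNO3) used = 0.2560 x 0.02150 = 0.005504 mol, which equals the excess n(LiOH).
So n(LiOH) consumed by the sample = 0.02573 - 0.005504 = 0.02023 mol.
n(C6H8O6) = 0.02023 / 1 = 0.02023 mol.
mass = 0.02023 mol x 176.12 g/mol = 3.56 g.

3.56 g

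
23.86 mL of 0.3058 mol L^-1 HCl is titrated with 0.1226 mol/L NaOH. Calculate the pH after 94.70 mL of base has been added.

n(acid) = 0.3058 x 0.02386 = 0.007296 mol; n(NaOH) added = 0.1226 x 0.09470 = 0.01161 mol.
Base is in excess by 0.01161 - 0.007296 = 0.004314 mol in a total volume of 0.1186 L.
[OH^-] = 0.004314/0.1186 = 0.03639 M, so pOH = 1.44 and pH = 14.00 - 1.44 = 12.56.

12.56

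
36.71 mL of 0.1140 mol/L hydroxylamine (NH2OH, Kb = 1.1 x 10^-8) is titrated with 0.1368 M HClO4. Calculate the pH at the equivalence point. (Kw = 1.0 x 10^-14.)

3.62

n(NH2OH) = 0.1140 x 0.03671 = 0.004185 mol; V(HClO4) at equivalence = 0.004185/0.1368 = 0.03059 L.
At equivalence the base is fully converted to NH3OH+; total volume = 0.06730 L, so [NH3OH+] = 0.004185/0.06730 = 0.06218 M.
Ka(NH3OH+) = Kw/Kb = 1.0e-14 / 1.1 x 10^-8 = 9.09e-7.
[H^+] = sqrt(Ka x [NH3OH+]) = sqrt(9.09e-7 x 0.06218) = 0.000238 M.
pH = -log(0.000238) = 3.62.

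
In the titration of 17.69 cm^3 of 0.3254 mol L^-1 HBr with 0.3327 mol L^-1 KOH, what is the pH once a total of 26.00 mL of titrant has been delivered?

n(acid) = 0.3254 x 0.01769 = 0.005756 mol; n(KOH) added = 0.3327 x 0.02600 = 0.008650 mol.
Base is in excess by 0.008650 - 0.005756 = 0.002894 mol in a total volume of 0.04369 L.
[OH^-] = 0.002894/0.04369 = 0.06624 M, so pOH = 1.18 and pH = 14.00 - 1.18 = 12.82.

12.82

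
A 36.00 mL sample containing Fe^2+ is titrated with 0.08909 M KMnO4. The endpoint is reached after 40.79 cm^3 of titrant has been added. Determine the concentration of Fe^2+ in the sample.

0.505 M

n(KMnO4) = 0.08909 x 0.04079 = 0.003634 mol.
From the balanced equation, 1 mol KMnO4 reacts with 5 mol Fe^2+, so n(Fe^2+) = 0.003634 x 5/1 = 0.01817 mol.
[Fe^2+] = 0.01817 / 0.03600 L = 0.505 M.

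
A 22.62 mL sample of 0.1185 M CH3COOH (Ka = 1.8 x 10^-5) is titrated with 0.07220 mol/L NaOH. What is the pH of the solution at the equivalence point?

8.70

n(CH3COOH) = 0.1185 x 0.02262 = 0.002680 mol; V(NaOH) at equivalence = 0.002680/0.07220 = 0.03713 L.
At equivalence all the acid is converted to CH3COO-; total volume = 0.02262 + 0.03713 = 0.05975 L, so [CH3COO-] = 0.002680/0.05975 = 0.04486 M.
Kb = Kw/Ka = 1.0e-14 / 1.8 x 10^-5 = 5.56e-10.
[OH^-] = sqrt(Kb x [CH3COO-]) = sqrt(5.56e-10 x 0.04486) = 4.99e-6 M.
pOH = 5.30, so pH = 14.00 - 5.30 = 8.70.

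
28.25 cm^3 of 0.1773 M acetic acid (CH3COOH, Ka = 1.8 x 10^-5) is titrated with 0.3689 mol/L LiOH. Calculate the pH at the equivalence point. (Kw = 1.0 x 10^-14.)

n(CH3COOH) = 0.1773 x 0.02825 = 0.005009 mol; V(LiOH) at equivalence = 0.005009/0.3689 = 0.01358 L.
At equivalence all the acid is converted to CH3COO-; total volume = 0.02825 + 0.01358 = 0.04183 L, so [CH3COO-] = 0.005009/0.04183 = 0.1197 M.
Kb = Kw/Ka = 1.0e-14 / 1.8 x 10^-5 = 5.56e-10.
[OH^-] = sqrt(Kb x [CH3COO-]) = sqrt(5.56e-10 x 0.1197) = 8.16e-6 M.
pOH = 5.09, so pH = 14.00 - 5.09 = 8.91.

8.91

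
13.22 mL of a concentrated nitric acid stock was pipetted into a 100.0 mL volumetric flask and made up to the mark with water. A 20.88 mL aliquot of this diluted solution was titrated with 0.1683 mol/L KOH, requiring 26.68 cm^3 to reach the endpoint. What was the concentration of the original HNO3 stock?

1.63 M

n(KOH) = 0.1683 x 0.02668 = 0.004490 mol.
n(HNO3) in the aliquot = 0.004490 mol.
[diluted HNO3] = 0.004490 / 0.02088 = 0.2151 M.
Dilution factor = 100.0/13.22 = 7.564, so [stock] = 0.2151 x 7.564 = 1.63 M.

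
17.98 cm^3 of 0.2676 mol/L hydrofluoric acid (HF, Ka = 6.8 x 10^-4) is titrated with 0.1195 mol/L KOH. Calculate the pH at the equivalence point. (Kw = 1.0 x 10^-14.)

n(HF) = 0.2676 x 0.01798 = 0.004811 mol; V(KOH) at equivalence = 0.004811/0.1195 = 0.04026 L.
At equivalence all the acid is converted to F-; total volume = 0.01798 + 0.04026 = 0.05824 L, so [F-] = 0.004811/0.05824 = 0.08261 M.
Kb = Kw/Ka = 1.0e-14 / 6.8 x 10^-4 = 1.47e-11.
[OH^-] = sqrt(Kb x [F-]) = sqrt(1.47e-11 x 0.08261) = 1.10e-6 M.
pOH = 5.96, so pH = 14.00 - 5.96 = 8.04.

8.04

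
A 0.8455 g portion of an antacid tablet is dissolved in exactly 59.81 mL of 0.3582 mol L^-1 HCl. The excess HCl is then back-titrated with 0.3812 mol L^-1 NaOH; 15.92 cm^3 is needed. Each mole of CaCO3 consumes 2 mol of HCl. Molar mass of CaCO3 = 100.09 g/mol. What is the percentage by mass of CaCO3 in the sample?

Total n(HCl) added = 0.3582 x 0.05981 = 0.02142 mol.
n(NaOH) used = 0.3812 x 0.01592 = 0.006069 mol, which equals the excess n(HCl).
So n(HCl) consumed by the sample = 0.02142 - 0.006069 = 0.01536 mol.
n(CaCO3) = 0.01536 / 2 = 0.007678 mol.
mass CaCO3 = 0.007678 x 100.09 = 0.7685 g, so %CaCO3 = 0.7685/0.8455 x 100 = 90.9%.

90.9%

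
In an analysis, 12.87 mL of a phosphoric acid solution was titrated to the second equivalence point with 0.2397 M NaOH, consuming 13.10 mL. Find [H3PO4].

n(NaOH) = 0.2397 x 0.01310 = 0.003140 mol.
At the second equivalence point, 2 mol OH^- react per mol H3PO4, so n(H3PO4) = 0.003140 / 2 = 0.001570 mol.
[H3PO4] = 0.001570 / 0.01287 L = 0.122 M.

0.122 M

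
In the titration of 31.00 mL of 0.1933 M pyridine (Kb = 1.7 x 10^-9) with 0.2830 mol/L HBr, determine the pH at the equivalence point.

n(C5H5N) = 0.1933 x 0.03100 = 0.005992 mol; V(HBr) at equivalence = 0.005992/0.2830 = 0.02117 L.
At equivalence the base is fully converted to C5H5NH+; total volume = 0.05217 L, so [C5H5NH+] = 0.005992/0.05217 = 0.1149 M.
Ka(C5H5NH+) = Kw/Kb = 1.0e-14 / 1.7 x 10^-9 = 5.88e-6.
[H^+] = sqrt(Ka x [C5H5NH+]) = sqrt(5.88e-6 x 0.1149) = 0.000822 M.
pH = -log(0.000822) = 3.09.

3.09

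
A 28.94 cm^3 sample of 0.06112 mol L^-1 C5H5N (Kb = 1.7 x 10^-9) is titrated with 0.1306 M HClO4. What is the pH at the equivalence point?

n(C5H5N) = 0.06112 x 0.02894 = 0.001769 mol; V(HClO4) at equivalence = 0.001769/0.1306 = 0.01354 L.
At equivalence the base is fully converted to C5H5NH+; total volume = 0.04248 L, so [C5H5NH+] = 0.001769/0.04248 = 0.04164 M.
Ka(C5H5NH+) = Kw/Kb = 1.0e-14 / 1.7 x 10^-9 = 5.88e-6.
[H^+] = sqrt(Ka x [C5H5NH+]) = sqrt(5.88e-6 x 0.04164) = 0.000495 M.
pH = -log(0.000495) = 3.31.

3.31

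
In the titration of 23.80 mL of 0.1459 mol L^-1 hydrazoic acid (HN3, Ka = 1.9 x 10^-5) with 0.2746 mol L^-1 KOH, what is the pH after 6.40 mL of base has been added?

Initial n(HN3) = 0.1459 x 0.02380 = 0.003472 mol.
n(KOH) added = 0.2746 x 0.006400 = 0.001757 mol, converting that many moles of HN3 to N3-.
Remaining n(HN3) = 0.001715 mol; n(N3-) = 0.001757 mol.
By Henderson-Hasselbalch, pH = pKa + log([A^-]/[HA]) = 4.72 + log(0.001757/0.001715) = 4.72 + (+0.01) = 4.73.

4.73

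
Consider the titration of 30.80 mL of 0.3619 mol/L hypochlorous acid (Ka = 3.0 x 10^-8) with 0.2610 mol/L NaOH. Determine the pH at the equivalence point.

10.35

n(HClO) = 0.3619 x 0.03080 = 0.01115 mol; V(NaOH) at equivalence = 0.01115/0.2610 = 0.04271 L.
At equivalence all the acid is converted to ClO-; total volume = 0.03080 + 0.04271 = 0.07351 L, so [ClO-] = 0.01115/0.07351 = 0.1516 M.
Kb = Kw/Ka = 1.0e-14 / 3.0 x 10^-8 = 3.33e-7.
[OH^-] = sqrt(Kb x [ClO-]) = sqrt(3.33e-7 x 0.1516) = 0.000225 M.
pOH = 3.65, so pH = 14.00 - 3.65 = 10.35.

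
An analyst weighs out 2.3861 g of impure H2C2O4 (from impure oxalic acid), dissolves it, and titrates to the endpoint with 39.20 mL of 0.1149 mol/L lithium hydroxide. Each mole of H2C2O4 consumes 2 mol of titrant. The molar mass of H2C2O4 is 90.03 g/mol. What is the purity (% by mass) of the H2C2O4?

8.50%

n(LiOH) = 0.1149 x 0.03920 = 0.004504 mol.
n(H2C2O4) = 0.004504 / 2 = 0.002252 mol.
mass of H2C2O4 = 0.002252 x 90.03 = 0.2028 g.
% purity = 0.2028 / 2.3861 x 100 = 8.50%.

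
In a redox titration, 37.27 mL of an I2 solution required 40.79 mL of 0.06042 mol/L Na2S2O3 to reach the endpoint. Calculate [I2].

0.0331 M

n(Na2S2O3) = 0.06042 x 0.04079 = 0.002465 mol.
From the balanced equation, 2 mol Na2S2O3 reacts with 1 mol I2, so n(I2) = 0.002465 x 1/2 = 0.001232 mol.
[I2] = 0.001232 / 0.03727 L = 0.0331 M.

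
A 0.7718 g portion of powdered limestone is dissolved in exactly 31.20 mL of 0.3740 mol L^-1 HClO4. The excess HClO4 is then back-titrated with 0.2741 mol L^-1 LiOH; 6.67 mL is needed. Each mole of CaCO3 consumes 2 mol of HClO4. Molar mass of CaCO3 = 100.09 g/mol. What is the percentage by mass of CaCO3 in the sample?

63.8%

Total n(HClO4) added = 0.3740 x 0.03120 = 0.01167 mol.
n(LiOH) used = 0.2741 x 0.006670 = 0.001828 mol, which equals the excess n(HClO4).
So n(HClO4) consumed by the sample = 0.01167 - 0.001828 = 0.009841 mol.
n(CaCO3) = 0.009841 / 2 = 0.004920 mol.
mass CaCO3 = 0.004920 x 100.09 = 0.4925 g, so %CaCO3 = 0.4925/0.7718 x 100 = 63.8%.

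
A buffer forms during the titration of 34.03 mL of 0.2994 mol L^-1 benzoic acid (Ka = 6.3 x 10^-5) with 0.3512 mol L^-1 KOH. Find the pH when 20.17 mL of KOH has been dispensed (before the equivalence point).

Initial n(C6H5COOH) = 0.2994 x 0.03403 = 0.01019 mol.
n(KOH) added = 0.3512 x 0.02017 = 0.007084 mol, converting that many moles of C6H5COOH to C6H5COO-.
Remaining n(C6H5COOH) = 0.003105 mol; n(C6H5COO-) = 0.007084 mol.
By Henderson-Hasselbalch, pH = pKa + log([A^-]/[HA]) = 4.20 + log(0.007084/0.003105) = 4.20 + (+0.36) = 4.56.

4.56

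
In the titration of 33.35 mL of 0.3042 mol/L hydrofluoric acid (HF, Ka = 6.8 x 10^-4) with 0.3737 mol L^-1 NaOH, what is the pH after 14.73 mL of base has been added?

Initial n(HF) = 0.3042 x 0.03335 = 0.01015 mol.
n(NaOH) added = 0.3737 x 0.01473 = 0.005505 mol, converting that many moles of HF to F-.
Remaining n(HF) = 0.004640 mol; n(F-) = 0.005505 mol.
By Henderson-Hasselbalch, pH = pKa + log([A^-]/[HA]) = 3.17 + log(0.005505/0.004640) = 3.17 + (+0.07) = 3.24.

3.24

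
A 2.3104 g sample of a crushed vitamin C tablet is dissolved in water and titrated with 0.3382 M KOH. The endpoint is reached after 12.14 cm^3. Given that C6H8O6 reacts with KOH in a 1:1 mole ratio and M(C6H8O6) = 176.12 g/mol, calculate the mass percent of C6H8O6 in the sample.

31.3%

n(KOH) = 0.3382 x 0.01214 = 0.004106 mol.
n(C6H8O6) = 0.004106 / 1 = 0.004106 mol.
mass of C6H8O6 = 0.004106 x 176.12 = 0.7231 g.
% purity = 0.7231 / 2.3104 x 100 = 31.3%.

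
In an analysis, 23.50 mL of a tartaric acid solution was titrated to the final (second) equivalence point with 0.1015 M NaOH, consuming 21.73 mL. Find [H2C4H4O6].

0.0469 M

n(NaOH) = 0.1015 x 0.02173 = 0.002206 mol.
At the final (second) equivalence point, 2 mol OH^- react per mol H2C4H4O6, so n(H2C4H4O6) = 0.002206 / 2 = 0.001103 mol.
[H2C4H4O6] = 0.001103 / 0.02350 L = 0.0469 M.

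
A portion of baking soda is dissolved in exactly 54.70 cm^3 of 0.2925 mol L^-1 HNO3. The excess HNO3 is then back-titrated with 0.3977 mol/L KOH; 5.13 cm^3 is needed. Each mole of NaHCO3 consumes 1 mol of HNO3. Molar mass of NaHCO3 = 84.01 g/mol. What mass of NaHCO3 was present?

1.17 g

Total n(HNO3) added = 0.2925 x 0.05470 = 0.01600 mol.
n(KOH) used = 0.3977 x 0.005130 = 0.002040 mol, which equals the excess n(HNO3).
So n(HNO3) consumed by the sample = 0.01600 - 0.002040 = 0.01396 mol.
n(NaHCO3) = 0.01396 / 1 = 0.01396 mol.
mass = 0.01396 mol x 84.01 g/mol = 1.17 g.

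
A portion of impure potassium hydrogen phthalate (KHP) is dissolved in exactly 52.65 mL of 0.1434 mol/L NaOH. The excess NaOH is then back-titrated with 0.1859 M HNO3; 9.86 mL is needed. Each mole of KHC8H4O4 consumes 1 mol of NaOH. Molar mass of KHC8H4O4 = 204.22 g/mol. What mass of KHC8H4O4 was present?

Total n(NaOH) added = 0.1434 x 0.05265 = 0.007550 mol.
n(HNO3) used = 0.1859 x 0.009860 = 0.001833 mol, which equals the excess n(NaOH).
So n(NaOH) consumed by the sample = 0.007550 - 0.001833 = 0.005717 mol.
n(KHC8H4O4) = 0.005717 / 1 = 0.005717 mol.
mass = 0.005717 mol x 204.22 g/mol = 1.17 g.

1.17 g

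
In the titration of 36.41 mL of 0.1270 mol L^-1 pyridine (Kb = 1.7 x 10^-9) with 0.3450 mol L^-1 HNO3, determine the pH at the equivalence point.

3.13

n(C5H5N) = 0.1270 x 0.03641 = 0.004624 mol; V(HNO3) at equivalence = 0.004624/0.3450 = 0.01340 L.
At equivalence the base is fully converted to C5H5NH+; total volume = 0.04981 L, so [C5H5NH+] = 0.004624/0.04981 = 0.09283 M.
Ka(C5H5NH+) = Kw/Kb = 1.0e-14 / 1.7 x 10^-9 = 5.88e-6.
[H^+] = sqrt(Ka x [C5H5NH+]) = sqrt(5.88e-6 x 0.09283) = 0.000739 M.
pH = -log(0.000739) = 3.13.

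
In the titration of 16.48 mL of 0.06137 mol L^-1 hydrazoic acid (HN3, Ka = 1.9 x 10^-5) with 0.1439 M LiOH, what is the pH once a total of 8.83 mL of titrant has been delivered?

n(acid) = 0.06137 x 0.01648 = 0.001011 mol; n(LiOH) added = 0.1439 x 0.008830 = 0.001271 mol.
Base is in excess by 0.001271 - 0.001011 = 0.0002593 mol in a total volume of 0.02531 L.
[OH^-] = 0.0002593/0.02531 = 0.01024 M, so pOH = 1.99 and pH = 14.00 - 1.99 = 12.01.

12.01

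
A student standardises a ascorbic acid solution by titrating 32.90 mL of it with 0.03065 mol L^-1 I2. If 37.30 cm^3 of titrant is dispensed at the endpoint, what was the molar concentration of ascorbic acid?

n(I2) = 0.03065 x 0.03730 = 0.001143 mol.
From the balanced equation, 1 mol I2 reacts with 1 mol ascorbic acid, so n(ascorbic acid) = 0.001143 x 1/1 = 0.001143 mol.
[ascorbic acid] = 0.001143 / 0.03290 L = 0.0347 M.

0.0347 M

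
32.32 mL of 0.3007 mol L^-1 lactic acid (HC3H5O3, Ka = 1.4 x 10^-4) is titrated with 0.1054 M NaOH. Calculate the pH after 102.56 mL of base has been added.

n(acid) = 0.3007 x 0.03232 = 0.009719 mol; n(NaOH) added = 0.1054 x 0.1026 = 0.01081 mol.
Base is in excess by 0.01081 - 0.009719 = 0.001091 mol in a total volume of 0.1349 L.
[OH^-] = 0.001091/0.1349 = 0.008090 M, so pOH = 2.09 and pH = 14.00 - 2.09 = 11.91.

11.91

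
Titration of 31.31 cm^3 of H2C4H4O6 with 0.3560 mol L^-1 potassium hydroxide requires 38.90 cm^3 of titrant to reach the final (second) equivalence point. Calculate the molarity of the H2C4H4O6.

0.221 M

n(KOH) = 0.3560 x 0.03890 = 0.01385 mol.
At the final (second) equivalence point, 2 mol OH^- react per mol H2C4H4O6, so n(H2C4H4O6) = 0.01385 / 2 = 0.006924 mol.
[H2C4H4O6] = 0.006924 / 0.03131 L = 0.221 M.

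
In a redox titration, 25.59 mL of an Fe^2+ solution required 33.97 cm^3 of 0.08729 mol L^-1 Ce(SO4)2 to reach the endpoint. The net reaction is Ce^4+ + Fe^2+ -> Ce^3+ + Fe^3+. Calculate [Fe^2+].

n(Ce(SO4)2) = 0.08729 x 0.03397 = 0.002965 mol.
From the balanced equation, 1 mol Ce(SO4)2 reacts with 1 mol Fe^2+, so n(Fe^2+) = 0.002965 x 1/1 = 0.002965 mol.
[Fe^2+] = 0.002965 / 0.02559 L = 0.116 M.

0.116 M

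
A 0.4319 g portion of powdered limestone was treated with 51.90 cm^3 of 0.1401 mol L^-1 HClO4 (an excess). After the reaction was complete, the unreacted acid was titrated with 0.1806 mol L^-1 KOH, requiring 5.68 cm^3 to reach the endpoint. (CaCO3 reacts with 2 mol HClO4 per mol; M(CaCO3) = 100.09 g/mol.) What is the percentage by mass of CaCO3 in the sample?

Total n(HClO4) added = 0.1401 x 0.05190 = 0.007271 mol.
n(KOH) used = 0.1806 x 0.005680 = 0.001026 mol, which equals the excess n(HClO4).
So n(HClO4) consumed by the sample = 0.007271 - 0.001026 = 0.006245 mol.
n(CaCO3) = 0.006245 / 2 = 0.003123 mol.
mass CaCO3 = 0.003123 x 100.09 = 0.3126 g, so %CaCO3 = 0.3126/0.4319 x 100 = 72.4%.

72.4%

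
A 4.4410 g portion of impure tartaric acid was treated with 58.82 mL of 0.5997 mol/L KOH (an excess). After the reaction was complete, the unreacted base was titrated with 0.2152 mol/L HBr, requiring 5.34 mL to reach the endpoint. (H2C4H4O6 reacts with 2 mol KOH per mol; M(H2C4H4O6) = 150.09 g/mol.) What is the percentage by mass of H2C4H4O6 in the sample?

57.7%

Total n(KOH) added = 0.5997 x 0.05882 = 0.03527 mol.
n(HBr) used = 0.2152 x 0.005340 = 0.001149 mol, which equals the excess n(KOH).
So n(KOH) consumed by the sample = 0.03527 - 0.001149 = 0.03413 mol.
n(H2C4H4O6) = 0.03413 / 2 = 0.01706 mol.
mass H2C4H4O6 = 0.01706 x 150.09 = 2.561 g, so %H2C4H4O6 = 2.561/4.4410 x 100 = 57.7%.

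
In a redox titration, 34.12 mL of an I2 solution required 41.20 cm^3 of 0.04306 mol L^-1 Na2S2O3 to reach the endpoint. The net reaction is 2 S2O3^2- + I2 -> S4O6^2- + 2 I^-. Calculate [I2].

0.0260 M

n(Na2S2O3) = 0.04306 x 0.04120 = 0.001774 mol.
From the balanced equation, 2 mol Na2S2O3 reacts with 1 mol I2, so n(I2) = 0.001774 x 1/2 = 0.0008870 mol.
[I2] = 0.0008870 / 0.03412 L = 0.0260 M.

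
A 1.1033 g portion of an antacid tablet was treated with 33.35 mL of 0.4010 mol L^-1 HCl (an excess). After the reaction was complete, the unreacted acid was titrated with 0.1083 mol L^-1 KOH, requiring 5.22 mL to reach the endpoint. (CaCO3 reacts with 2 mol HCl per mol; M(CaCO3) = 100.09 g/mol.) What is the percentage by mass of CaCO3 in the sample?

58.1%

Total n(HCl) added = 0.4010 x 0.03335 = 0.01337 mol.
n(KOH) used = 0.1083 x 0.005220 = 0.0005653 mol, which equals the excess n(HCl).
So n(HCl) consumed by the sample = 0.01337 - 0.0005653 = 0.01281 mol.
n(CaCO3) = 0.01281 / 2 = 0.006404 mol.
mass CaCO3 = 0.006404 x 100.09 = 0.6410 g, so %CaCO3 = 0.6410/1.1033 x 100 = 58.1%.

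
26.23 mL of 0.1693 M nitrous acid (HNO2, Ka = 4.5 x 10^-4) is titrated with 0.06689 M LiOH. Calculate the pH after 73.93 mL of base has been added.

n(acid) = 0.1693 x 0.02623 = 0.004441 mol; n(LiOH) added = 0.06689 x 0.07393 = 0.004945 mol.
Base is in excess by 0.004945 - 0.004441 = 0.0005044 mol in a total volume of 0.1002 L.
[OH^-] = 0.0005044/0.1002 = 0.005036 M, so pOH = 2.30 and pH = 14.00 - 2.30 = 11.70.

11.70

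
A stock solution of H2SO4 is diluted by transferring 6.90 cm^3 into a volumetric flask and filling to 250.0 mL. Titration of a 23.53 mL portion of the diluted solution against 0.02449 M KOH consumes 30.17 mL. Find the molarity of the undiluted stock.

0.569 M

n(KOH) = 0.02449 x 0.03017 = 0.0007389 mol.
n(H2SO4) in the aliquot = 0.0007389 x 1/2 = 0.0003694 mol.
[diluted H2SO4] = 0.0003694 / 0.02353 = 0.01570 M.
Dilution factor = 250.0/6.900 = 36.23, so [stock] = 0.01570 x 36.23 = 0.569 M.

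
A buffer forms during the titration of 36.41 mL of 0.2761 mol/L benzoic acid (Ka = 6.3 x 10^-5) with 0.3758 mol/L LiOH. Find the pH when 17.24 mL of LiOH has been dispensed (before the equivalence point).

Initial n(C6H5COOH) = 0.2761 x 0.03641 = 0.01005 mol.
n(LiOH) added = 0.3758 x 0.01724 = 0.006479 mol, converting that many moles of C6H5COOH to C6H5COO-.
Remaining n(C6H5COOH) = 0.003574 mol; n(C6H5COO-) = 0.006479 mol.
By Henderson-Hasselbalch, pH = pKa + log([A^-]/[HA]) = 4.20 + log(0.006479/0.003574) = 4.20 + (+0.26) = 4.46.

4.46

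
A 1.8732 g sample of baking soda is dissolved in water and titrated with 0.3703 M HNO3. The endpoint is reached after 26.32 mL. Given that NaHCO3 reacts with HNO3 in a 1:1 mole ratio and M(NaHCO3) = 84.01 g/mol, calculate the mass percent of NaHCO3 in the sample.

n(HNO3) = 0.3703 x 0.02632 = 0.009746 mol.
n(NaHCO3) = 0.009746 / 1 = 0.009746 mol.
mass of NaHCO3 = 0.009746 x 84.01 = 0.8188 g.
% purity = 0.8188 / 1.8732 x 100 = 43.7%.

43.7%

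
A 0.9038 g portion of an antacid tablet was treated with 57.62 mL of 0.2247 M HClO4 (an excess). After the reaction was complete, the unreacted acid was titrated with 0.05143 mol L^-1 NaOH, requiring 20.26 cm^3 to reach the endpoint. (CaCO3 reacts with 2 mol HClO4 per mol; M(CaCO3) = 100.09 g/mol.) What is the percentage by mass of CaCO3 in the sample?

Total n(HClO4) added = 0.2247 x 0.05762 = 0.01295 mol.
n(NaOH) used = 0.05143 x 0.02026 = 0.001042 mol, which equals the excess n(HClO4).
So n(HClO4) consumed by the sample = 0.01295 - 0.001042 = 0.01191 mol.
n(CaCO3) = 0.01191 / 2 = 0.005953 mol.
mass CaCO3 = 0.005953 x 100.09 = 0.5958 g, so %CaCO3 = 0.5958/0.9038 x 100 = 65.9%.

65.9%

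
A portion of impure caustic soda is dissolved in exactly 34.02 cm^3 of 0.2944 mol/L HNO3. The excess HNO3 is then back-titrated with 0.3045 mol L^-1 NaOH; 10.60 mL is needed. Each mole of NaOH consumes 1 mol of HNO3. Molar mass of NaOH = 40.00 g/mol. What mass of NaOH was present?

0.272 g

Total n(HNO3) added = 0.2944 x 0.03402 = 0.01002 mol.
n(NaOH) used = 0.3045 x 0.01060 = 0.003228 mol, which equals the excess n(HNO3).
So n(HNO3) consumed by the sample = 0.01002 - 0.003228 = 0.006788 mol.
n(NaOH) = 0.006788 / 1 = 0.006788 mol.
mass = 0.006788 mol x 40.00 g/mol = 0.272 g.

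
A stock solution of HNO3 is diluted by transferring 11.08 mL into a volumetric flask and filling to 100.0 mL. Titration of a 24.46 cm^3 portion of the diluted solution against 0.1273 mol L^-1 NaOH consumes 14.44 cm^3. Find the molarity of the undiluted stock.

n(NaOH) = 0.1273 x 0.01444 = 0.001838 mol.
n(HNO3) in the aliquot = 0.001838 mol.
[diluted HNO3] = 0.001838 / 0.02446 = 0.07515 M.
Dilution factor = 100.0/11.08 = 9.025, so [stock] = 0.07515 x 9.025 = 0.678 M.

0.678 M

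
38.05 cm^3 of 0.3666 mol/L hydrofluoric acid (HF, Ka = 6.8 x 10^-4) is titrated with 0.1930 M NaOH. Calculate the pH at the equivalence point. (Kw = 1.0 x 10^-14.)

n(HF) = 0.3666 x 0.03805 = 0.01395 mol; V(NaOH) at equivalence = 0.01395/0.1930 = 0.07228 L.
At equivalence all the acid is converted to F-; total volume = 0.03805 + 0.07228 = 0.1103 L, so [F-] = 0.01395/0.1103 = 0.1264 M.
Kb = Kw/Ka = 1.0e-14 / 6.8 x 10^-4 = 1.47e-11.
[OH^-] = sqrt(Kb x [F-]) = sqrt(1.47e-11 x 0.1264) = 1.36e-6 M.
pOH = 5.87, so pH = 14.00 - 5.87 = 8.13.

8.13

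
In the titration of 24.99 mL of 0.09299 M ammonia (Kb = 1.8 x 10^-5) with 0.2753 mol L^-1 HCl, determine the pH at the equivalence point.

n(NH3) = 0.09299 x 0.02499 = 0.002324 mol; V(HCl) at equivalence = 0.002324/0.2753 = 0.008441 L.
At equivalence the base is fully converted to NH4+; total volume = 0.03343 L, so [NH4+] = 0.002324/0.03343 = 0.06951 M.
Ka(NH4+) = Kw/Kb = 1.0e-14 / 1.8 x 10^-5 = 5.56e-10.
[H^+] = sqrt(Ka x [NH4+]) = sqrt(5.56e-10 x 0.06951) = 6.21e-6 M.
pH = -log(6.21e-6) = 5.21.

5.21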